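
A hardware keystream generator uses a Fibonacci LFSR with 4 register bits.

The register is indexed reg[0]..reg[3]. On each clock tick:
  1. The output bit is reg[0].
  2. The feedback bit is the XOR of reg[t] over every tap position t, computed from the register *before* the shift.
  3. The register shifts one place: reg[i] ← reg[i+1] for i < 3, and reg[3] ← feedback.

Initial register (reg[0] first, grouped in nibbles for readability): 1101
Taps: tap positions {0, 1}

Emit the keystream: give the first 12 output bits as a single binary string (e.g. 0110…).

step | reg (before) | out | fb
   0 | 1101 | 1 | 0
   1 | 1010 | 1 | 1
   2 | 0101 | 0 | 1
   3 | 1011 | 1 | 1
   4 | 0111 | 0 | 1
   5 | 1111 | 1 | 0
   6 | 1110 | 1 | 0
   7 | 1100 | 1 | 0
   8 | 1000 | 1 | 1
   9 | 0001 | 0 | 0
  10 | 0010 | 0 | 0
  11 | 0100 | 0 | 1

110101111000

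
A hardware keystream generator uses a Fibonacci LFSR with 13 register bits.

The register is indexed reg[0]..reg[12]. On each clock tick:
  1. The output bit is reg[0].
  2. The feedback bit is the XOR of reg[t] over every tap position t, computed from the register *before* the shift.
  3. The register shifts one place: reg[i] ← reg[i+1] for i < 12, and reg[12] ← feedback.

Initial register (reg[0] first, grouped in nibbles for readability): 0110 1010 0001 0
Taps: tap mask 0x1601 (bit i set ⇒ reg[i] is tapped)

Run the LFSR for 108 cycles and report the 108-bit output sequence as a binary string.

tick  register→output (feedback)
  0  0110101000010→0 (0)
  1  1101010000100→1 (0)
  2  1010100001000→1 (0)
  3  0101000010000→0 (0)
  4  1010000100000→1 (1)
  5  0100001000001→0 (1)
  6  1000010000011→1 (0)
  7  0000100000110→0 (1)
  8  0001000001101→0 (1)
  9  0010000011011→0 (0)
 10  0100000110110→0 (1)
 11  1000001101101→1 (0)
 12  0000011011010→0 (1)
 13  0000110110101→0 (0)
 14  0001101101010→0 (1)
 15  0011011010101→0 (0)
 16  0110110101010→0 (1)
 17  1101101010101→1 (1)
 18  1011010101011→1 (1)
 19  0110101010111→0 (0)
 20  1101010101110→1 (1)
 21  1010101011101→1 (0)
 22  0101010111010→0 (1)
 23  1010101110101→1 (1)
 24  0101011101011→0 (0)
 25  1010111010110→1 (0)
 26  0101110101100→0 (0)
 27  1011101011000→1 (0)
 28  0111010110000→0 (0)
 29  1110101100000→1 (1)
 30  1101011000001→1 (0)
 31  1010110000010→1 (1)
 32  0101100000101→0 (0)
 33  1011000001010→1 (0)
 34  0110000010100→0 (1)
 35  1100000101001→1 (1)
 36  1000001010011→1 (0)
 37  0000010100110→0 (1)
 38  0000101001101→0 (1)
 39  0001010011011→0 (0)
 40  0010100110110→0 (1)
 41  0101001101101→0 (1)
 42  1010011011011→1 (1)
 43  0100110110111→0 (0)
 44  1001101101110→1 (1)
 45  0011011011101→0 (1)
 46  0110110111011→0 (0)
 47  1101101110110→1 (0)
 48  1011011101100→1 (1)
 49  0110111011001→0 (0)
 50  1101110110010→1 (1)
 51  1011101100101→1 (1)
 52  0111011001011→0 (0)
 53  1110110010110→1 (0)
 54  1101100101100→1 (1)
 55  1011001011001→1 (1)
 56  0110010110011→0 (1)
 57  1100101100111→1 (1)
 58  1001011001111→1 (0)
 59  0010110011110→0 (0)
 60  0101100111100→0 (0)
 61  1011001111000→1 (0)
 62  0110011110000→0 (0)
 63  1100111100000→1 (1)
 64  1001111000001→1 (0)
 65  0011110000010→0 (0)
 66  0111100000100→0 (1)
 67  1111000001001→1 (1)
 68  1110000010011→1 (0)
 69  1100000100110→1 (0)
 70  1000001001100→1 (1)
 71  0000010011001→0 (0)
 72  0000100110010→0 (0)
 73  0001001100100→0 (1)
 74  0010011001001→0 (0)
 75  0100110010010→0 (0)
 76  1001100100100→1 (0)
 77  0011001001000→0 (1)
 78  0110010010001→0 (1)
 79  1100100100011→1 (0)
 80  1001001000110→1 (0)
 81  0010010001100→0 (0)
 82  0100100011000→0 (1)
 83  1001000110001→1 (0)
 84  0010001100010→0 (0)
 85  0100011000100→0 (1)
 86  1000110001001→1 (1)
 87  0001100010011→0 (1)
 88  0011000100111→0 (0)
 89  0110001001110→0 (0)
 90  1100010011100→1 (1)
 91  1000100111001→1 (1)
 92  0001001110011→0 (1)
 93  0010011100111→0 (0)
 94  0100111001110→0 (0)
 95  1001110011100→1 (1)
 96  0011100111001→0 (0)
 97  0111001110010→0 (0)
 98  1110011100100→1 (0)
 99  1100111001000→1 (0)
100  1001110010000→1 (1)
101  0011100100001→0 (1)
102  0111001000011→0 (1)
103  1110010000111→1 (1)
104  1100100001111→1 (0)
105  1001000011110→1 (1)
106  0010000111101→0 (1)
107  0100001111011→0 (0)

011010100001000001101101010101110101100000101001101101110110010110011110000010011001001000110001001110011100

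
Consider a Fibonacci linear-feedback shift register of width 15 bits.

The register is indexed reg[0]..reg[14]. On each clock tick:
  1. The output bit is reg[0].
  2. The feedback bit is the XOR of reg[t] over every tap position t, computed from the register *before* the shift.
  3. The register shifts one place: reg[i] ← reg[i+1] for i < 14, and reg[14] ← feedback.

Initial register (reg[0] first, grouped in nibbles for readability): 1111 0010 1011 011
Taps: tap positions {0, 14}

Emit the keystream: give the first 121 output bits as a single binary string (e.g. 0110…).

1111001010110110101110011011011001011101101101110010110110110100011011011011000010010010010000011100011100000010111101000

k : reg_k → out_k, fb_k
0: 111100101011011 → 1, fb=0
1: 111001010110110 → 1, fb=1
2: 110010101101101 → 1, fb=0
3: 100101011011010 → 1, fb=1
4: 001010110110101 → 0, fb=1
5: 010101101101011 → 0, fb=1
6: 101011011010111 → 1, fb=0
7: 010110110101110 → 0, fb=0
8: 101101101011100 → 1, fb=1
9: 011011010111001 → 0, fb=1
10: 110110101110011 → 1, fb=0
11: 101101011100110 → 1, fb=1
12: 011010111001101 → 0, fb=1
13: 110101110011011 → 1, fb=0
14: 101011100110110 → 1, fb=1
15: 010111001101101 → 0, fb=1
16: 101110011011011 → 1, fb=0
17: 011100110110110 → 0, fb=0
18: 111001101101100 → 1, fb=1
19: 110011011011001 → 1, fb=0
20: 100110110110010 → 1, fb=1
21: 001101101100101 → 0, fb=1
22: 011011011001011 → 0, fb=1
23: 110110110010111 → 1, fb=0
24: 101101100101110 → 1, fb=1
25: 011011001011101 → 0, fb=1
26: 110110010111011 → 1, fb=0
27: 101100101110110 → 1, fb=1
28: 011001011101101 → 0, fb=1
29: 110010111011011 → 1, fb=0
30: 100101110110110 → 1, fb=1
31: 001011101101101 → 0, fb=1
32: 010111011011011 → 0, fb=1
33: 101110110110111 → 1, fb=0
34: 011101101101110 → 0, fb=0
35: 111011011011100 → 1, fb=1
36: 110110110111001 → 1, fb=0
37: 101101101110010 → 1, fb=1
38: 011011011100101 → 0, fb=1
39: 110110111001011 → 1, fb=0
40: 101101110010110 → 1, fb=1
41: 011011100101101 → 0, fb=1
42: 110111001011011 → 1, fb=0
43: 101110010110110 → 1, fb=1
44: 011100101101101 → 0, fb=1
45: 111001011011011 → 1, fb=0
46: 110010110110110 → 1, fb=1
47: 100101101101101 → 1, fb=0
48: 001011011011010 → 0, fb=0
49: 010110110110100 → 0, fb=0
50: 101101101101000 → 1, fb=1
51: 011011011010001 → 0, fb=1
52: 110110110100011 → 1, fb=0
53: 101101101000110 → 1, fb=1
54: 011011010001101 → 0, fb=1
55: 110110100011011 → 1, fb=0
56: 101101000110110 → 1, fb=1
57: 011010001101101 → 0, fb=1
58: 110100011011011 → 1, fb=0
59: 101000110110110 → 1, fb=1
60: 010001101101101 → 0, fb=1
61: 100011011011011 → 1, fb=0
62: 000110110110110 → 0, fb=0
63: 001101101101100 → 0, fb=0
64: 011011011011000 → 0, fb=0
65: 110110110110000 → 1, fb=1
66: 101101101100001 → 1, fb=0
67: 011011011000010 → 0, fb=0
68: 110110110000100 → 1, fb=1
69: 101101100001001 → 1, fb=0
70: 011011000010010 → 0, fb=0
71: 110110000100100 → 1, fb=1
72: 101100001001001 → 1, fb=0
73: 011000010010010 → 0, fb=0
74: 110000100100100 → 1, fb=1
75: 100001001001001 → 1, fb=0
76: 000010010010010 → 0, fb=0
77: 000100100100100 → 0, fb=0
78: 001001001001000 → 0, fb=0
79: 010010010010000 → 0, fb=0
80: 100100100100000 → 1, fb=1
81: 001001001000001 → 0, fb=1
82: 010010010000011 → 0, fb=1
83: 100100100000111 → 1, fb=0
84: 001001000001110 → 0, fb=0
85: 010010000011100 → 0, fb=0
86: 100100000111000 → 1, fb=1
87: 001000001110001 → 0, fb=1
88: 010000011100011 → 0, fb=1
89: 100000111000111 → 1, fb=0
90: 000001110001110 → 0, fb=0
91: 000011100011100 → 0, fb=0
92: 000111000111000 → 0, fb=0
93: 001110001110000 → 0, fb=0
94: 011100011100000 → 0, fb=0
95: 111000111000000 → 1, fb=1
96: 110001110000001 → 1, fb=0
97: 100011100000010 → 1, fb=1
98: 000111000000101 → 0, fb=1
99: 001110000001011 → 0, fb=1
100: 011100000010111 → 0, fb=1
101: 111000000101111 → 1, fb=0
102: 110000001011110 → 1, fb=1
103: 100000010111101 → 1, fb=0
104: 000000101111010 → 0, fb=0
105: 000001011110100 → 0, fb=0
106: 000010111101000 → 0, fb=0
107: 000101111010000 → 0, fb=0
108: 001011110100000 → 0, fb=0
109: 010111101000000 → 0, fb=0
110: 101111010000000 → 1, fb=1
111: 011110100000001 → 0, fb=1
112: 111101000000011 → 1, fb=0
113: 111010000000110 → 1, fb=1
114: 110100000001101 → 1, fb=0
115: 101000000011010 → 1, fb=1
116: 010000000110101 → 0, fb=1
117: 100000001101011 → 1, fb=0
118: 000000011010110 → 0, fb=0
119: 000000110101100 → 0, fb=0
120: 000001101011000 → 0, fb=0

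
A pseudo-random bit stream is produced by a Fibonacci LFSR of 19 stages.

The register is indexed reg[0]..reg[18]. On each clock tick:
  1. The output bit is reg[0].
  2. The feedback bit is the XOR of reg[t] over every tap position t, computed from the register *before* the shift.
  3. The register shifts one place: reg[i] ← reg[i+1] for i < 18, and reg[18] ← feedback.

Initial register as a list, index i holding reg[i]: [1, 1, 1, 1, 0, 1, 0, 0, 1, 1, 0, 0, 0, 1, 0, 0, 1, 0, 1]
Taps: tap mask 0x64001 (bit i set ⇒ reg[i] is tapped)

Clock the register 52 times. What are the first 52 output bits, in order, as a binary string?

k : reg_k → out_k, fb_k
0: 1111010011000100101 → 1, fb=0
1: 1110100110001001010 → 1, fb=0
2: 1101001100010010100 → 1, fb=0
3: 1010011000100101000 → 1, fb=1
4: 0100110001001010001 → 0, fb=0
5: 1001100010010100010 → 1, fb=0
6: 0011000100101000100 → 0, fb=0
7: 0110001001010001000 → 0, fb=0
8: 1100010010100010000 → 1, fb=0
9: 1000100101000100000 → 1, fb=1
10: 0001001010001000001 → 0, fb=1
11: 0010010100010000011 → 0, fb=0
12: 0100101000100000110 → 0, fb=1
13: 1001010001000001101 → 1, fb=0
14: 0010100010000011010 → 0, fb=0
15: 0101000100000110100 → 0, fb=1
16: 1010001000001101001 → 1, fb=0
17: 0100010000011010010 → 0, fb=0
18: 1000100000110100100 → 1, fb=1
19: 0001000001101001001 → 0, fb=1
20: 0010000011010010011 → 0, fb=1
21: 0100000110100100111 → 0, fb=0
22: 1000001101001001110 → 1, fb=0
23: 0000011010010011100 → 0, fb=1
24: 0000110100100111001 → 0, fb=0
25: 0001101001001110010 → 0, fb=0
26: 0011010010011100100 → 0, fb=0
27: 0110100100111001000 → 0, fb=0
28: 1101001001110010000 → 1, fb=0
29: 1010010011100100000 → 1, fb=1
30: 0100100111001000001 → 0, fb=1
31: 1001001110010000011 → 1, fb=1
32: 0010011100100000111 → 0, fb=0
33: 0100111001000001110 → 0, fb=1
34: 1001110010000011101 → 1, fb=1
35: 0011100100000111011 → 0, fb=1
36: 0111001000001110111 → 0, fb=1
37: 1110010000011101111 → 1, fb=1
38: 1100100000111011111 → 1, fb=0
39: 1001000001110111110 → 1, fb=1
40: 0010000011101111101 → 0, fb=0
41: 0100000111011111010 → 0, fb=0
42: 1000001110111110100 → 1, fb=0
43: 0000011101111101000 → 0, fb=0
44: 0000111011111010000 → 0, fb=1
45: 0001110111110100001 → 0, fb=1
46: 0011101111101000011 → 0, fb=0
47: 0111011111010000110 → 0, fb=1
48: 1110111110100001101 → 1, fb=0
49: 1101111101000011010 → 1, fb=1
50: 1011111010000110101 → 1, fb=1
51: 0111110100001101011 → 0, fb=0

1111010011000100101000100000110100100111001000001110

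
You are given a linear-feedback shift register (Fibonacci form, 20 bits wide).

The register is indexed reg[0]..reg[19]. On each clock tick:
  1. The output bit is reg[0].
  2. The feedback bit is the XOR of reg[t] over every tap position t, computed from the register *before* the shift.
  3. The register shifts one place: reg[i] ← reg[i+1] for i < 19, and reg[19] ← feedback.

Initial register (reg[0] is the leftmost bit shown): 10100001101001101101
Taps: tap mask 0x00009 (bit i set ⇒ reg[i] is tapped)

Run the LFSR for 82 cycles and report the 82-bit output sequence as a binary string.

tick  register→output (feedback)
  0  10100001101001101101→1 (1)
  1  01000011010011011011→0 (0)
  2  10000110100110110110→1 (1)
  3  00001101001101101101→0 (0)
  4  00011010011011011010→0 (1)
  5  00110100110110110101→0 (1)
  6  01101001101101101011→0 (0)
  7  11010011011011010110→1 (0)
  8  10100110110110101100→1 (1)
  9  01001101101101011001→0 (0)
 10  10011011011010110010→1 (0)
 11  00110110110101100100→0 (1)
 12  01101101101011001001→0 (0)
 13  11011011010110010010→1 (0)
 14  10110110101100100100→1 (0)
 15  01101101011001001000→0 (0)
 16  11011010110010010000→1 (0)
 17  10110101100100100000→1 (0)
 18  01101011001001000000→0 (0)
 19  11010110010010000000→1 (0)
 20  10101100100100000000→1 (1)
 21  01011001001000000001→0 (1)
 22  10110010010000000011→1 (0)
 23  01100100100000000110→0 (0)
 24  11001001000000001100→1 (1)
 25  10010010000000011001→1 (0)
 26  00100100000000110010→0 (0)
 27  01001000000001100100→0 (0)
 28  10010000000011001000→1 (0)
 29  00100000000110010000→0 (0)
 30  01000000001100100000→0 (0)
 31  10000000011001000000→1 (1)
 32  00000000110010000001→0 (0)
 33  00000001100100000010→0 (0)
 34  00000011001000000100→0 (0)
 35  00000110010000001000→0 (0)
 36  00001100100000010000→0 (0)
 37  00011001000000100000→0 (1)
 38  00110010000001000001→0 (1)
 39  01100100000010000011→0 (0)
 40  11001000000100000110→1 (1)
 41  10010000001000001101→1 (0)
 42  00100000010000011010→0 (0)
 43  01000000100000110100→0 (0)
 44  10000001000001101000→1 (1)
 45  00000010000011010001→0 (0)
 46  00000100000110100010→0 (0)
 47  00001000001101000100→0 (0)
 48  00010000011010001000→0 (1)
 49  00100000110100010001→0 (0)
 50  01000001101000100010→0 (0)
 51  10000011010001000100→1 (1)
 52  00000110100010001001→0 (0)
 53  00001101000100010010→0 (0)
 54  00011010001000100100→0 (1)
 55  00110100010001001001→0 (1)
 56  01101000100010010011→0 (0)
 57  11010001000100100110→1 (0)
 58  10100010001001001100→1 (1)
 59  01000100010010011001→0 (0)
 60  10001000100100110010→1 (1)
 61  00010001001001100101→0 (1)
 62  00100010010011001011→0 (0)
 63  01000100100110010110→0 (0)
 64  10001001001100101100→1 (1)
 65  00010010011001011001→0 (1)
 66  00100100110010110011→0 (0)
 67  01001001100101100110→0 (0)
 68  10010011001011001100→1 (0)
 69  00100110010110011000→0 (0)
 70  01001100101100110000→0 (0)
 71  10011001011001100000→1 (0)
 72  00110010110011000000→0 (1)
 73  01100101100110000001→0 (0)
 74  11001011001100000010→1 (1)
 75  10010110011000000101→1 (0)
 76  00101100110000001010→0 (0)
 77  01011001100000010100→0 (1)
 78  10110011000000101001→1 (0)
 79  01100110000001010010→0 (0)
 80  11001100000010100100→1 (1)
 81  10011000000101001001→1 (0)

1010000110100110110110101100100100000000110010000001000001101000100010010011001011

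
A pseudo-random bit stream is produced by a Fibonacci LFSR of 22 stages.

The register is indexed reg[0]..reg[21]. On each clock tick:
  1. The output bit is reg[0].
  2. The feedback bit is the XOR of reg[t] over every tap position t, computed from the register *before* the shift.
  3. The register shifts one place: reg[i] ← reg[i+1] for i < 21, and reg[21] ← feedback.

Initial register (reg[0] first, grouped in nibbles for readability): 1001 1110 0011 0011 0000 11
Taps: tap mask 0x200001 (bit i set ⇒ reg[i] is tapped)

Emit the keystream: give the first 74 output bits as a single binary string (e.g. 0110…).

step | reg (before) | out | fb
   0 | 1001111000110011000011 | 1 | 0
   1 | 0011110001100110000110 | 0 | 0
   2 | 0111100011001100001100 | 0 | 0
   3 | 1111000110011000011000 | 1 | 1
   4 | 1110001100110000110001 | 1 | 0
   5 | 1100011001100001100010 | 1 | 1
   6 | 1000110011000011000101 | 1 | 0
   7 | 0001100110000110001010 | 0 | 0
   8 | 0011001100001100010100 | 0 | 0
   9 | 0110011000011000101000 | 0 | 0
  10 | 1100110000110001010000 | 1 | 1
  11 | 1001100001100010100001 | 1 | 0
  12 | 0011000011000101000010 | 0 | 0
  13 | 0110000110001010000100 | 0 | 0
  14 | 1100001100010100001000 | 1 | 1
  15 | 1000011000101000010001 | 1 | 0
  16 | 0000110001010000100010 | 0 | 0
  17 | 0001100010100001000100 | 0 | 0
  18 | 0011000101000010001000 | 0 | 0
  19 | 0110001010000100010000 | 0 | 0
  20 | 1100010100001000100000 | 1 | 1
  21 | 1000101000010001000001 | 1 | 0
  22 | 0001010000100010000010 | 0 | 0
  23 | 0010100001000100000100 | 0 | 0
  24 | 0101000010001000001000 | 0 | 0
  25 | 1010000100010000010000 | 1 | 1
  26 | 0100001000100000100001 | 0 | 1
  27 | 1000010001000001000011 | 1 | 0
  28 | 0000100010000010000110 | 0 | 0
  29 | 0001000100000100001100 | 0 | 0
  30 | 0010001000001000011000 | 0 | 0
  31 | 0100010000010000110000 | 0 | 0
  32 | 1000100000100001100000 | 1 | 1
  33 | 0001000001000011000001 | 0 | 1
  34 | 0010000010000110000011 | 0 | 1
  35 | 0100000100001100000111 | 0 | 1
  36 | 1000001000011000001111 | 1 | 0
  37 | 0000010000110000011110 | 0 | 0
  38 | 0000100001100000111100 | 0 | 0
  39 | 0001000011000001111000 | 0 | 0
  40 | 0010000110000011110000 | 0 | 0
  41 | 0100001100000111100000 | 0 | 0
  42 | 1000011000001111000000 | 1 | 1
  43 | 0000110000011110000001 | 0 | 1
  44 | 0001100000111100000011 | 0 | 1
  45 | 0011000001111000000111 | 0 | 1
  46 | 0110000011110000001111 | 0 | 1
  47 | 1100000111100000011111 | 1 | 0
  48 | 1000001111000000111110 | 1 | 1
  49 | 0000011110000001111101 | 0 | 1
  50 | 0000111100000011111011 | 0 | 1
  51 | 0001111000000111110111 | 0 | 1
  52 | 0011110000001111101111 | 0 | 1
  53 | 0111100000011111011111 | 0 | 1
  54 | 1111000000111110111111 | 1 | 0
  55 | 1110000001111101111110 | 1 | 1
  56 | 1100000011111011111101 | 1 | 0
  57 | 1000000111110111111010 | 1 | 1
  58 | 0000001111101111110101 | 0 | 1
  59 | 0000011111011111101011 | 0 | 1
  60 | 0000111110111111010111 | 0 | 1
  61 | 0001111101111110101111 | 0 | 1
  62 | 0011111011111101011111 | 0 | 1
  63 | 0111110111111010111111 | 0 | 1
  64 | 1111101111110101111111 | 1 | 0
  65 | 1111011111101011111110 | 1 | 1
  66 | 1110111111010111111101 | 1 | 0
  67 | 1101111110101111111010 | 1 | 1
  68 | 1011111101011111110101 | 1 | 0
  69 | 0111111010111111101010 | 0 | 0
  70 | 1111110101111111010100 | 1 | 1
  71 | 1111101011111110101001 | 1 | 0
  72 | 1111010111111101010010 | 1 | 1
  73 | 1110101111111010100101 | 1 | 0

10011110001100110000110001010000100010000010000110000011110000001111101111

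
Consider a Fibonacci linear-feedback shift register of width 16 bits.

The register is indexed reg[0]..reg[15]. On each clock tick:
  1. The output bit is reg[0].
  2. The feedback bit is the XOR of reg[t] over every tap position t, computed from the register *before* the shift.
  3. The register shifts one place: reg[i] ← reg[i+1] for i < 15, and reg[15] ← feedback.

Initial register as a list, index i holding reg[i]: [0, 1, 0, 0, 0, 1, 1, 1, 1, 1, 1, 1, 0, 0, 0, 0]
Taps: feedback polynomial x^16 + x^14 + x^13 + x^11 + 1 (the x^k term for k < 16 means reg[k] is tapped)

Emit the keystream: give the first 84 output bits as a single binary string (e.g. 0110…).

k : reg_k → out_k, fb_k
0: 0100011111110000 → 0, fb=1
1: 1000111111100001 → 1, fb=1
2: 0001111111000011 → 0, fb=1
3: 0011111110000111 → 0, fb=0
4: 0111111100001110 → 0, fb=0
5: 1111111000011100 → 1, fb=1
6: 1111110000111001 → 1, fb=0
7: 1111100001110010 → 1, fb=1
8: 1111000011100101 → 1, fb=0
9: 1110000111001010 → 1, fb=0
10: 1100001110010100 → 1, fb=1
11: 1000011100101001 → 1, fb=1
12: 0000111001010011 → 0, fb=0
13: 0001110010100110 → 0, fb=0
14: 0011100101001100 → 0, fb=1
15: 0111001010011001 → 0, fb=1
16: 1110010100110011 → 1, fb=1
17: 1100101001100111 → 1, fb=1
18: 1001010011001111 → 1, fb=1
19: 0010100110011111 → 0, fb=1
20: 0101001100111111 → 0, fb=1
21: 1010011001111111 → 1, fb=0
22: 0100110011111110 → 0, fb=1
23: 1001100111111101 → 1, fb=1
24: 0011001111111011 → 0, fb=0
25: 0110011111110110 → 0, fb=1
26: 1100111111101101 → 1, fb=0
27: 1001111111011010 → 1, fb=1
28: 0011111110110101 → 0, fb=0
29: 0111111101101010 → 0, fb=1
30: 1111111011010101 → 1, fb=1
31: 1111110110101011 → 1, fb=0
32: 1111101101010110 → 1, fb=0
33: 1111011010101100 → 1, fb=0
34: 1110110101011000 → 1, fb=0
35: 1101101010110000 → 1, fb=0
36: 1011010101100000 → 1, fb=1
37: 0110101011000001 → 0, fb=0
38: 1101010110000010 → 1, fb=0
39: 1010101100000100 → 1, fb=0
40: 0101011000001000 → 0, fb=0
41: 1010110000010000 → 1, fb=0
42: 0101100000100000 → 0, fb=0
43: 1011000001000000 → 1, fb=1
44: 0110000010000001 → 0, fb=0
45: 1100000100000010 → 1, fb=0
46: 1000001000000100 → 1, fb=0
47: 0000010000001000 → 0, fb=0
48: 0000100000010000 → 0, fb=1
49: 0001000000100001 → 0, fb=0
50: 0010000001000010 → 0, fb=1
51: 0100000010000101 → 0, fb=1
52: 1000000100001011 → 1, fb=0
53: 0000001000010110 → 0, fb=1
54: 0000010000101101 → 0, fb=1
55: 0000100001011011 → 0, fb=0
56: 0001000010110110 → 0, fb=1
57: 0010000101101101 → 0, fb=1
58: 0100001011011011 → 0, fb=0
59: 1000010110110110 → 1, fb=0
60: 0000101101101100 → 0, fb=1
61: 0001011011011001 → 0, fb=1
62: 0010110110110011 → 0, fb=0
63: 0101101101100110 → 0, fb=0
64: 1011011011001100 → 1, fb=0
65: 0110110110011000 → 0, fb=1
66: 1101101100110001 → 1, fb=0
67: 1011011001100010 → 1, fb=0
68: 0110110011000100 → 0, fb=1
69: 1101100110001001 → 1, fb=1
70: 1011001100010011 → 1, fb=1
71: 0110011000100111 → 0, fb=0
72: 1100110001001110 → 1, fb=1
73: 1001100010011101 → 1, fb=1
74: 0011000100111011 → 0, fb=0
75: 0110001001110110 → 0, fb=1
76: 1100010011101101 → 1, fb=0
77: 1000100111011010 → 1, fb=1
78: 0001001110110101 → 0, fb=0
79: 0010011101101010 → 0, fb=1
80: 0100111011010101 → 0, fb=0
81: 1001110110101010 → 1, fb=0
82: 0011101101010100 → 0, fb=0
83: 0111011010101000 → 0, fb=0

010001111111000011100101001100111111101101010110000010000001000010110110110011000100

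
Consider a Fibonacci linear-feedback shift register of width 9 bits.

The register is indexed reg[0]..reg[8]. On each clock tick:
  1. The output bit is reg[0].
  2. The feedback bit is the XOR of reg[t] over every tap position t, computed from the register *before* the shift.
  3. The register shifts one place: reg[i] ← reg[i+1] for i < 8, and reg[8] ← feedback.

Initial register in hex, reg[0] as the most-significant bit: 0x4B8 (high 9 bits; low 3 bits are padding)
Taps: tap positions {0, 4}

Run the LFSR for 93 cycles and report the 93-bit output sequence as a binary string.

010010111111101000101100011101011001011001111000111110111010000011010110110111011000001011010

step | reg (before) | out | fb
   0 | 010010111 | 0 | 1
   1 | 100101111 | 1 | 1
   2 | 001011111 | 0 | 1
   3 | 010111111 | 0 | 1
   4 | 101111111 | 1 | 0
   5 | 011111110 | 0 | 1
   6 | 111111101 | 1 | 0
   7 | 111111010 | 1 | 0
   8 | 111110100 | 1 | 0
   9 | 111101000 | 1 | 1
  10 | 111010001 | 1 | 0
  11 | 110100010 | 1 | 1
  12 | 101000101 | 1 | 1
  13 | 010001011 | 0 | 0
  14 | 100010110 | 1 | 0
  15 | 000101100 | 0 | 0
  16 | 001011000 | 0 | 1
  17 | 010110001 | 0 | 1
  18 | 101100011 | 1 | 1
  19 | 011000111 | 0 | 0
  20 | 110001110 | 1 | 1
  21 | 100011101 | 1 | 0
  22 | 000111010 | 0 | 1
  23 | 001110101 | 0 | 1
  24 | 011101011 | 0 | 0
  25 | 111010110 | 1 | 0
  26 | 110101100 | 1 | 1
  27 | 101011001 | 1 | 0
  28 | 010110010 | 0 | 1
  29 | 101100101 | 1 | 1
  30 | 011001011 | 0 | 0
  31 | 110010110 | 1 | 0
  32 | 100101100 | 1 | 1
  33 | 001011001 | 0 | 1
  34 | 010110011 | 0 | 1
  35 | 101100111 | 1 | 1
  36 | 011001111 | 0 | 0
  37 | 110011110 | 1 | 0
  38 | 100111100 | 1 | 0
  39 | 001111000 | 0 | 1
  40 | 011110001 | 0 | 1
  41 | 111100011 | 1 | 1
  42 | 111000111 | 1 | 1
  43 | 110001111 | 1 | 1
  44 | 100011111 | 1 | 0
  45 | 000111110 | 0 | 1
  46 | 001111101 | 0 | 1
  47 | 011111011 | 0 | 1
  48 | 111110111 | 1 | 0
  49 | 111101110 | 1 | 1
  50 | 111011101 | 1 | 0
  51 | 110111010 | 1 | 0
  52 | 101110100 | 1 | 0
  53 | 011101000 | 0 | 0
  54 | 111010000 | 1 | 0
  55 | 110100000 | 1 | 1
  56 | 101000001 | 1 | 1
  57 | 010000011 | 0 | 0
  58 | 100000110 | 1 | 1
  59 | 000001101 | 0 | 0
  60 | 000011010 | 0 | 1
  61 | 000110101 | 0 | 1
  62 | 001101011 | 0 | 0
  63 | 011010110 | 0 | 1
  64 | 110101101 | 1 | 1
  65 | 101011011 | 1 | 0
  66 | 010110110 | 0 | 1
  67 | 101101101 | 1 | 1
  68 | 011011011 | 0 | 1
  69 | 110110111 | 1 | 0
  70 | 101101110 | 1 | 1
  71 | 011011101 | 0 | 1
  72 | 110111011 | 1 | 0
  73 | 101110110 | 1 | 0
  74 | 011101100 | 0 | 0
  75 | 111011000 | 1 | 0
  76 | 110110000 | 1 | 0
  77 | 101100000 | 1 | 1
  78 | 011000001 | 0 | 0
  79 | 110000010 | 1 | 1
  80 | 100000101 | 1 | 1
  81 | 000001011 | 0 | 0
  82 | 000010110 | 0 | 1
  83 | 000101101 | 0 | 0
  84 | 001011010 | 0 | 1
  85 | 010110101 | 0 | 1
  86 | 101101011 | 1 | 1
  87 | 011010111 | 0 | 1
  88 | 110101111 | 1 | 1
  89 | 101011111 | 1 | 0
  90 | 010111110 | 0 | 1
  91 | 101111101 | 1 | 0
  92 | 011111010 | 0 | 1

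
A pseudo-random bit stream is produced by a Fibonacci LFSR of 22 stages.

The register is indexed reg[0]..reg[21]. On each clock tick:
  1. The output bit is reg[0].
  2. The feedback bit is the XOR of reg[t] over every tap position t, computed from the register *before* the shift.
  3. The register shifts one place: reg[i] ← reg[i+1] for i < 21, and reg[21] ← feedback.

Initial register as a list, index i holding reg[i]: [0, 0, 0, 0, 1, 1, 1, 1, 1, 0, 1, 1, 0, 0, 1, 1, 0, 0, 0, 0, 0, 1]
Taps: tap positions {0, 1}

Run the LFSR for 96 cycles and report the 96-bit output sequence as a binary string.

000011111011001100000100010000110101010000110011000101111111000101010100111000000100111111110100

k : reg_k → out_k, fb_k
0: 0000111110110011000001 → 0, fb=0
1: 0001111101100110000010 → 0, fb=0
2: 0011111011001100000100 → 0, fb=0
3: 0111110110011000001000 → 0, fb=1
4: 1111101100110000010001 → 1, fb=0
5: 1111011001100000100010 → 1, fb=0
6: 1110110011000001000100 → 1, fb=0
7: 1101100110000010001000 → 1, fb=0
8: 1011001100000100010000 → 1, fb=1
9: 0110011000001000100001 → 0, fb=1
10: 1100110000010001000011 → 1, fb=0
11: 1001100000100010000110 → 1, fb=1
12: 0011000001000100001101 → 0, fb=0
13: 0110000010001000011010 → 0, fb=1
14: 1100000100010000110101 → 1, fb=0
15: 1000001000100001101010 → 1, fb=1
16: 0000010001000011010101 → 0, fb=0
17: 0000100010000110101010 → 0, fb=0
18: 0001000100001101010100 → 0, fb=0
19: 0010001000011010101000 → 0, fb=0
20: 0100010000110101010000 → 0, fb=1
21: 1000100001101010100001 → 1, fb=1
22: 0001000011010101000011 → 0, fb=0
23: 0010000110101010000110 → 0, fb=0
24: 0100001101010100001100 → 0, fb=1
25: 1000011010101000011001 → 1, fb=1
26: 0000110101010000110011 → 0, fb=0
27: 0001101010100001100110 → 0, fb=0
28: 0011010101000011001100 → 0, fb=0
29: 0110101010000110011000 → 0, fb=1
30: 1101010100001100110001 → 1, fb=0
31: 1010101000011001100010 → 1, fb=1
32: 0101010000110011000101 → 0, fb=1
33: 1010100001100110001011 → 1, fb=1
34: 0101000011001100010111 → 0, fb=1
35: 1010000110011000101111 → 1, fb=1
36: 0100001100110001011111 → 0, fb=1
37: 1000011001100010111111 → 1, fb=1
38: 0000110011000101111111 → 0, fb=0
39: 0001100110001011111110 → 0, fb=0
40: 0011001100010111111100 → 0, fb=0
41: 0110011000101111111000 → 0, fb=1
42: 1100110001011111110001 → 1, fb=0
43: 1001100010111111100010 → 1, fb=1
44: 0011000101111111000101 → 0, fb=0
45: 0110001011111110001010 → 0, fb=1
46: 1100010111111100010101 → 1, fb=0
47: 1000101111111000101010 → 1, fb=1
48: 0001011111110001010101 → 0, fb=0
49: 0010111111100010101010 → 0, fb=0
50: 0101111111000101010100 → 0, fb=1
51: 1011111110001010101001 → 1, fb=1
52: 0111111100010101010011 → 0, fb=1
53: 1111111000101010100111 → 1, fb=0
54: 1111110001010101001110 → 1, fb=0
55: 1111100010101010011100 → 1, fb=0
56: 1111000101010100111000 → 1, fb=0
57: 1110001010101001110000 → 1, fb=0
58: 1100010101010011100000 → 1, fb=0
59: 1000101010100111000000 → 1, fb=1
60: 0001010101001110000001 → 0, fb=0
61: 0010101010011100000010 → 0, fb=0
62: 0101010100111000000100 → 0, fb=1
63: 1010101001110000001001 → 1, fb=1
64: 0101010011100000010011 → 0, fb=1
65: 1010100111000000100111 → 1, fb=1
66: 0101001110000001001111 → 0, fb=1
67: 1010011100000010011111 → 1, fb=1
68: 0100111000000100111111 → 0, fb=1
69: 1001110000001001111111 → 1, fb=1
70: 0011100000010011111111 → 0, fb=0
71: 0111000000100111111110 → 0, fb=1
72: 1110000001001111111101 → 1, fb=0
73: 1100000010011111111010 → 1, fb=0
74: 1000000100111111110100 → 1, fb=1
75: 0000001001111111101001 → 0, fb=0
76: 0000010011111111010010 → 0, fb=0
77: 0000100111111110100100 → 0, fb=0
78: 0001001111111101001000 → 0, fb=0
79: 0010011111111010010000 → 0, fb=0
80: 0100111111110100100000 → 0, fb=1
81: 1001111111101001000001 → 1, fb=1
82: 0011111111010010000011 → 0, fb=0
83: 0111111110100100000110 → 0, fb=1
84: 1111111101001000001101 → 1, fb=0
85: 1111111010010000011010 → 1, fb=0
86: 1111110100100000110100 → 1, fb=0
87: 1111101001000001101000 → 1, fb=0
88: 1111010010000011010000 → 1, fb=0
89: 1110100100000110100000 → 1, fb=0
90: 1101001000001101000000 → 1, fb=0
91: 1010010000011010000000 → 1, fb=1
92: 0100100000110100000001 → 0, fb=1
93: 1001000001101000000011 → 1, fb=1
94: 0010000011010000000111 → 0, fb=0
95: 0100000110100000001110 → 0, fb=1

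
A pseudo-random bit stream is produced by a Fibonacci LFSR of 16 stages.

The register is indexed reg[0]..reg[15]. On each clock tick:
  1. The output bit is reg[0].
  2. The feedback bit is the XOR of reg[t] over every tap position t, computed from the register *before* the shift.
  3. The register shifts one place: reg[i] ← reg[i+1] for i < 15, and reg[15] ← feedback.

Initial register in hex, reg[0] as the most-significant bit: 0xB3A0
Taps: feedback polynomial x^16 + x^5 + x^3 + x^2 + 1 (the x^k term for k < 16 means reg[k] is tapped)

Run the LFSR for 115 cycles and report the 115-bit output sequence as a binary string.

step | reg (before) | out | fb
   0 | 1011001110100000 | 1 | 1
   1 | 0110011101000001 | 0 | 0
   2 | 1100111010000010 | 1 | 0
   3 | 1001110100000100 | 1 | 1
   4 | 0011101000001001 | 0 | 0
   5 | 0111010000010010 | 0 | 1
   6 | 1110100000100101 | 1 | 0
   7 | 1101000001001010 | 1 | 0
   8 | 1010000010010100 | 1 | 0
   9 | 0100000100101000 | 0 | 0
  10 | 1000001001010000 | 1 | 1
  11 | 0000010010100001 | 0 | 1
  12 | 0000100101000011 | 0 | 0
  13 | 0001001010000110 | 0 | 1
  14 | 0010010100001101 | 0 | 0
  15 | 0100101000011010 | 0 | 0
  16 | 1001010000110100 | 1 | 1
  17 | 0010100001101001 | 0 | 1
  18 | 0101000011010011 | 0 | 1
  19 | 1010000110100111 | 1 | 0
  20 | 0100001101001110 | 0 | 0
  21 | 1000011010011100 | 1 | 0
  22 | 0000110100111000 | 0 | 1
  23 | 0001101001110001 | 0 | 1
  24 | 0011010011100011 | 0 | 1
  25 | 0110100111000111 | 0 | 1
  26 | 1101001110001111 | 1 | 0
  27 | 1010011100011110 | 1 | 1
  28 | 0100111000111101 | 0 | 1
  29 | 1001110001111011 | 1 | 1
  30 | 0011100011110111 | 0 | 0
  31 | 0111000111101110 | 0 | 0
  32 | 1110001111011100 | 1 | 0
  33 | 1100011110111000 | 1 | 0
  34 | 1000111101110000 | 1 | 0
  35 | 0001111011100000 | 0 | 0
  36 | 0011110111000000 | 0 | 1
  37 | 0111101110000001 | 0 | 0
  38 | 1111011100000010 | 1 | 0
  39 | 1110111000000100 | 1 | 1
  40 | 1101110000001001 | 1 | 1
  41 | 1011100000010011 | 1 | 1
  42 | 0111000000100111 | 0 | 0
  43 | 1110000001001110 | 1 | 0
  44 | 1100000010011100 | 1 | 1
  45 | 1000000100111001 | 1 | 1
  46 | 0000001001110011 | 0 | 0
  47 | 0000010011100110 | 0 | 1
  48 | 0000100111001101 | 0 | 0
  49 | 0001001110011010 | 0 | 1
  50 | 0010011100110101 | 0 | 0
  51 | 0100111001101010 | 0 | 1
  52 | 1001110011010101 | 1 | 1
  53 | 0011100110101011 | 0 | 0
  54 | 0111001101010110 | 0 | 0
  55 | 1110011010101100 | 1 | 1
  56 | 1100110101011001 | 1 | 0
  57 | 1001101010110010 | 1 | 0
  58 | 0011010101100100 | 0 | 1
  59 | 0110101011001001 | 0 | 1
  60 | 1101010110010011 | 1 | 1
  61 | 1010101100100111 | 1 | 0
  62 | 0101011001001110 | 0 | 0
  63 | 1010110010011100 | 1 | 1
  64 | 0101100100111001 | 0 | 1
  65 | 1011001001110011 | 1 | 1
  66 | 0110010011100111 | 0 | 0
  67 | 1100100111001110 | 1 | 1
  68 | 1001001110011101 | 1 | 0
  69 | 0010011100111010 | 0 | 0
  70 | 0100111001110100 | 0 | 1
  71 | 1001110011101001 | 1 | 1
  72 | 0011100111010011 | 0 | 0
  73 | 0111001110100110 | 0 | 0
  74 | 1110011101001100 | 1 | 1
  75 | 1100111010011001 | 1 | 0
  76 | 1001110100110010 | 1 | 1
  77 | 0011101001100101 | 0 | 0
  78 | 0111010011001010 | 0 | 1
  79 | 1110100110010101 | 1 | 0
  80 | 1101001100101010 | 1 | 0
  81 | 1010011001010100 | 1 | 1
  82 | 0100110010101001 | 0 | 1
  83 | 1001100101010011 | 1 | 0
  84 | 0011001010100110 | 0 | 0
  85 | 0110010101001100 | 0 | 0
  86 | 1100101010011000 | 1 | 1
  87 | 1001010100110001 | 1 | 1
  88 | 0010101001100011 | 0 | 1
  89 | 0101010011000111 | 0 | 0
  90 | 1010100110001110 | 1 | 0
  91 | 0101001100011100 | 0 | 1
  92 | 1010011000111001 | 1 | 1
  93 | 0100110001110011 | 0 | 1
  94 | 1001100011100111 | 1 | 0
  95 | 0011000111001110 | 0 | 0
  96 | 0110001110011100 | 0 | 1
  97 | 1100011100111001 | 1 | 0
  98 | 1000111001110010 | 1 | 0
  99 | 0001110011100100 | 0 | 0
 100 | 0011100111001000 | 0 | 0
 101 | 0111001110010000 | 0 | 0
 102 | 1110011100100000 | 1 | 1
 103 | 1100111001000001 | 1 | 0
 104 | 1001110010000010 | 1 | 1
 105 | 0011100100000101 | 0 | 0
 106 | 0111001000001010 | 0 | 0
 107 | 1110010000010100 | 1 | 1
 108 | 1100100000101001 | 1 | 1
 109 | 1001000001010011 | 1 | 0
 110 | 0010000010100110 | 0 | 1
 111 | 0100000101001101 | 0 | 0
 112 | 1000001010011010 | 1 | 1
 113 | 0000010100110101 | 0 | 1
 114 | 0000101001101011 | 0 | 0

1011001110100000100101000011010011100011110111000000100111001101010110010011100111010011001010100110001110011100100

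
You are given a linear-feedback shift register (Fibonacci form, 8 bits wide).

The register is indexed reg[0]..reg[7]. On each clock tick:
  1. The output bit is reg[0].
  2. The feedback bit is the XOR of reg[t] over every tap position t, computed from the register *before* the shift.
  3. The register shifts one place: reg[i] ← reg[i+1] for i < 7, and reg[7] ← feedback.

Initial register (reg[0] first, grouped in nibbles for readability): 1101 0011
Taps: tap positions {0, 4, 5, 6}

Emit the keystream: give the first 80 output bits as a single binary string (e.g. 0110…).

11010011010110110101000001001110110010010011000000111010010001110001000000010110

step | reg (before) | out | fb
   0 | 11010011 | 1 | 0
   1 | 10100110 | 1 | 1
   2 | 01001101 | 0 | 0
   3 | 10011010 | 1 | 1
   4 | 00110101 | 0 | 1
   5 | 01101011 | 0 | 0
   6 | 11010110 | 1 | 1
   7 | 10101101 | 1 | 1
   8 | 01011011 | 0 | 0
   9 | 10110110 | 1 | 1
  10 | 01101101 | 0 | 0
  11 | 11011010 | 1 | 1
  12 | 10110101 | 1 | 0
  13 | 01101010 | 0 | 0
  14 | 11010100 | 1 | 0
  15 | 10101000 | 1 | 0
  16 | 01010000 | 0 | 0
  17 | 10100000 | 1 | 1
  18 | 01000001 | 0 | 0
  19 | 10000010 | 1 | 0
  20 | 00000100 | 0 | 1
  21 | 00001001 | 0 | 1
  22 | 00010011 | 0 | 1
  23 | 00100111 | 0 | 0
  24 | 01001110 | 0 | 1
  25 | 10011101 | 1 | 1
  26 | 00111011 | 0 | 0
  27 | 01110110 | 0 | 0
  28 | 11101100 | 1 | 1
  29 | 11011001 | 1 | 0
  30 | 10110010 | 1 | 0
  31 | 01100100 | 0 | 1
  32 | 11001001 | 1 | 0
  33 | 10010010 | 1 | 0
  34 | 00100100 | 0 | 1
  35 | 01001001 | 0 | 1
  36 | 10010011 | 1 | 0
  37 | 00100110 | 0 | 0
  38 | 01001100 | 0 | 0
  39 | 10011000 | 1 | 0
  40 | 00110000 | 0 | 0
  41 | 01100000 | 0 | 0
  42 | 11000000 | 1 | 1
  43 | 10000001 | 1 | 1
  44 | 00000011 | 0 | 1
  45 | 00000111 | 0 | 0
  46 | 00001110 | 0 | 1
  47 | 00011101 | 0 | 0
  48 | 00111010 | 0 | 0
  49 | 01110100 | 0 | 1
  50 | 11101001 | 1 | 0
  51 | 11010010 | 1 | 0
  52 | 10100100 | 1 | 0
  53 | 01001000 | 0 | 1
  54 | 10010001 | 1 | 1
  55 | 00100011 | 0 | 1
  56 | 01000111 | 0 | 0
  57 | 10001110 | 1 | 0
  58 | 00011100 | 0 | 0
  59 | 00111000 | 0 | 1
  60 | 01110001 | 0 | 0
  61 | 11100010 | 1 | 0
  62 | 11000100 | 1 | 0
  63 | 10001000 | 1 | 0
  64 | 00010000 | 0 | 0
  65 | 00100000 | 0 | 0
  66 | 01000000 | 0 | 0
  67 | 10000000 | 1 | 1
  68 | 00000001 | 0 | 0
  69 | 00000010 | 0 | 1
  70 | 00000101 | 0 | 1
  71 | 00001011 | 0 | 0
  72 | 00010110 | 0 | 0
  73 | 00101100 | 0 | 0
  74 | 01011000 | 0 | 1
  75 | 10110001 | 1 | 1
  76 | 01100011 | 0 | 1
  77 | 11000111 | 1 | 1
  78 | 10001111 | 1 | 0
  79 | 00011110 | 0 | 1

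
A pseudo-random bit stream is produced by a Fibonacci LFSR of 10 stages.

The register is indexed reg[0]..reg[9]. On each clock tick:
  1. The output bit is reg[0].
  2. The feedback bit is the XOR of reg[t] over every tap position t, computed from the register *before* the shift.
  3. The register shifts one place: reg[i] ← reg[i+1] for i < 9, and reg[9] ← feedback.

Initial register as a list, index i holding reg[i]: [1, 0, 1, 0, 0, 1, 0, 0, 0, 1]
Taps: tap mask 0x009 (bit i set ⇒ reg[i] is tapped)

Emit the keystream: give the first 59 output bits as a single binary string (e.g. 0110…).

tick  register→output (feedback)
  0  1010010001→1 (1)
  1  0100100011→0 (0)
  2  1001000110→1 (0)
  3  0010001100→0 (0)
  4  0100011000→0 (0)
  5  1000110000→1 (1)
  6  0001100001→0 (1)
  7  0011000011→0 (1)
  8  0110000111→0 (0)
  9  1100001110→1 (1)
 10  1000011101→1 (1)
 11  0000111011→0 (0)
 12  0001110110→0 (1)
 13  0011101101→0 (1)
 14  0111011011→0 (1)
 15  1110110111→1 (1)
 16  1101101111→1 (0)
 17  1011011110→1 (0)
 18  0110111100→0 (0)
 19  1101111000→1 (0)
 20  1011110000→1 (0)
 21  0111100000→0 (1)
 22  1111000001→1 (0)
 23  1110000010→1 (1)
 24  1100000101→1 (1)
 25  1000001011→1 (1)
 26  0000010111→0 (0)
 27  0000101110→0 (0)
 28  0001011100→0 (1)
 29  0010111001→0 (0)
 30  0101110010→0 (1)
 31  1011100101→1 (0)
 32  0111001010→0 (1)
 33  1110010101→1 (1)
 34  1100101011→1 (1)
 35  1001010111→1 (0)
 36  0010101110→0 (0)
 37  0101011100→0 (1)
 38  1010111001→1 (1)
 39  0101110011→0 (1)
 40  1011100111→1 (0)
 41  0111001110→0 (1)
 42  1110011101→1 (1)
 43  1100111011→1 (1)
 44  1001110111→1 (0)
 45  0011101110→0 (1)
 46  0111011101→0 (1)
 47  1110111011→1 (1)
 48  1101110111→1 (0)
 49  1011101110→1 (0)
 50  0111011100→0 (1)
 51  1110111001→1 (1)
 52  1101110011→1 (0)
 53  1011100110→1 (0)
 54  0111001100→0 (1)
 55  1110011001→1 (1)
 56  1100110011→1 (1)
 57  1001100111→1 (0)
 58  0011001110→0 (1)

10100100011000011101101111000001011100101011100111011101110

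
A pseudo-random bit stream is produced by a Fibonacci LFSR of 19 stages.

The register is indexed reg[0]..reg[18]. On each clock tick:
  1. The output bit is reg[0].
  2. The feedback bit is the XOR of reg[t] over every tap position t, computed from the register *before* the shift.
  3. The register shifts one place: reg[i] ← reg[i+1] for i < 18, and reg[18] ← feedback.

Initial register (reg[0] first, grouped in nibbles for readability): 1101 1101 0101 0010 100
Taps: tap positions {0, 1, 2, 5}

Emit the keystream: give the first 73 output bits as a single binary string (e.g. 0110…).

1101110101010010100101110001110111100000110111011011011100110100110111000

step | reg (before) | out | fb
   0 | 1101110101010010100 | 1 | 1
   1 | 1011101010100101001 | 1 | 0
   2 | 0111010101001010010 | 0 | 1
   3 | 1110101010010100101 | 1 | 1
   4 | 1101010100101001011 | 1 | 1
   5 | 1010101001010010111 | 1 | 0
   6 | 0101010010100101110 | 0 | 0
   7 | 1010100101001011100 | 1 | 0
   8 | 0101001010010111000 | 0 | 1
   9 | 1010010100101110001 | 1 | 1
  10 | 0100101001011100011 | 0 | 1
  11 | 1001010010111000111 | 1 | 0
  12 | 0010100101110001110 | 0 | 1
  13 | 0101001011100011101 | 0 | 1
  14 | 1010010111000111011 | 1 | 1
  15 | 0100101110001110111 | 0 | 1
  16 | 1001011100011101111 | 1 | 0
  17 | 0010111000111011110 | 0 | 0
  18 | 0101110001110111100 | 0 | 0
  19 | 1011100011101111000 | 1 | 0
  20 | 0111000111011110000 | 0 | 0
  21 | 1110001110111100000 | 1 | 1
  22 | 1100011101111000001 | 1 | 1
  23 | 1000111011110000011 | 1 | 0
  24 | 0001110111100000110 | 0 | 1
  25 | 0011101111000001101 | 0 | 1
  26 | 0111011110000011011 | 0 | 1
  27 | 1110111100000110111 | 1 | 0
  28 | 1101111000001101110 | 1 | 1
  29 | 1011110000011011101 | 1 | 1
  30 | 0111100000110111011 | 0 | 0
  31 | 1111000001101110110 | 1 | 1
  32 | 1110000011011101101 | 1 | 1
  33 | 1100000110111011011 | 1 | 0
  34 | 1000001101110110110 | 1 | 1
  35 | 0000011011101101101 | 0 | 1
  36 | 0000110111011011011 | 0 | 1
  37 | 0001101110110110111 | 0 | 0
  38 | 0011011101101101110 | 0 | 0
  39 | 0110111011011011100 | 0 | 1
  40 | 1101110110110111001 | 1 | 1
  41 | 1011101101101110011 | 1 | 0
  42 | 0111011011011100110 | 0 | 1
  43 | 1110110110111001101 | 1 | 0
  44 | 1101101101110011010 | 1 | 0
  45 | 1011011011100110100 | 1 | 1
  46 | 0110110111001101001 | 0 | 1
  47 | 1101101110011010011 | 1 | 0
  48 | 1011011100110100110 | 1 | 1
  49 | 0110111001101001101 | 0 | 1
  50 | 1101110011010011011 | 1 | 1
  51 | 1011100110100110111 | 1 | 0
  52 | 0111001101001101110 | 0 | 0
  53 | 1110011010011011100 | 1 | 0
  54 | 1100110100110111000 | 1 | 1
  55 | 1001101001101110001 | 1 | 1
  56 | 0011010011011100011 | 0 | 0
  57 | 0110100110111000110 | 0 | 0
  58 | 1101001101110001100 | 1 | 0
  59 | 1010011011100011000 | 1 | 1
  60 | 0100110111000110001 | 0 | 0
  61 | 1001101110001100010 | 1 | 1
  62 | 0011011100011000101 | 0 | 0
  63 | 0110111000110001010 | 0 | 1
  64 | 1101110001100010101 | 1 | 1
  65 | 1011100011000101011 | 1 | 0
  66 | 0111000110001010110 | 0 | 0
  67 | 1110001100010101100 | 1 | 1
  68 | 1100011000101011001 | 1 | 1
  69 | 1000110001010110011 | 1 | 0
  70 | 0001100010101100110 | 0 | 0
  71 | 0011000101011001100 | 0 | 1
  72 | 0110001010110011001 | 0 | 0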